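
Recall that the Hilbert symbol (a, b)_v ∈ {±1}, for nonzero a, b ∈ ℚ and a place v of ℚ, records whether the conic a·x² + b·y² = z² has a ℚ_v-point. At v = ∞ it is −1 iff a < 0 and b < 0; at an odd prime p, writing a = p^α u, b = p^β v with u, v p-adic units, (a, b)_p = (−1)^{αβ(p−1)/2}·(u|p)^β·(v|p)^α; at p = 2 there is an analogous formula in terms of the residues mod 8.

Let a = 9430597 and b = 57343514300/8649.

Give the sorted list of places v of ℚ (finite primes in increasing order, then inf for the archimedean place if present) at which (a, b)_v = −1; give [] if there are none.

[11, 29]

(a, b) ≡ (9430597, 1588463) mod (ℚ^×)²; places V = {2, 3, 5, 11, 17, 19, 29, 31, 37, 41, 43, 47, 53, ∞}.
(a,b)_∞: sgn(9430597)=+, sgn(1588463)=+, so +1.
(a,b)_47: α=1, u≡8; β=0, v≡16 (mod 47); (8|47)=+1, (16|47)=+1; sign (−1)^0·+1^0·+1^1 = +1.
(a,b)_53: α=0, u≡42; β=1, v≡50 (mod 53); (42|53)=+1, (50|53)=-1; sign (−1)^0·+1^1·-1^0 = +1.
(a,b)_3: α=0, u≡1; β=-2, v≡2 (mod 3); (1|3)=+1, (2|3)=-1; sign (−1)^0·+1^-2·-1^0 = +1.
(a,b)_31: α=0, u≡25; β=-2, v≡3 (mod 31); (25|31)=+1, (3|31)=-1; sign (−1)^0·+1^-2·-1^0 = +1.
(a,b)_17: α=1, u≡14; β=1, v≡14 (mod 17); (14|17)=-1, (14|17)=-1; sign (−1)^0·-1^1·-1^1 = +1.
(a,b)_2: α=0, β=2; u≡5, v≡7 (mod 8); ε(u)ε(v)=0·1, αω(v)=0·0, βω(u)=2·1; sum ≡ 0  ⇒  +1.
(a,b)_43: α=0, u≡9; β=1, v≡1 (mod 43); (9|43)=+1, (1|43)=+1; sign (−1)^0·+1^1·+1^0 = +1.
(a,b)_37: α=1, u≡25; β=0, v≡9 (mod 37); (25|37)=+1, (9|37)=+1; sign (−1)^0·+1^0·+1^1 = +1.
(a,b)_5: α=0, u≡2; β=2, v≡3 (mod 5); (2|5)=-1, (3|5)=-1; sign (−1)^0·-1^2·-1^0 = +1.
(a,b)_19: α=0, u≡4; β=2, v≡17 (mod 19); (4|19)=+1, (17|19)=+1; sign (−1)^0·+1^2·+1^0 = +1.
(a,b)_41: α=0, u≡23; β=1, v≡20 (mod 41); (23|41)=+1, (20|41)=+1; sign (−1)^0·+1^1·+1^0 = +1.
(a,b)_29: α=1, u≡16; β=0, v≡21 (mod 29); (16|29)=+1, (21|29)=-1; sign (−1)^0·+1^0·-1^1 = -1.
(a,b)_11: α=1, u≡9; β=0, v≡2 (mod 11); (9|11)=+1, (2|11)=-1; sign (−1)^0·+1^0·-1^1 = -1.
Ram(9430597, 1588463) = {11, 29}; no ℚ_11-point on the conic.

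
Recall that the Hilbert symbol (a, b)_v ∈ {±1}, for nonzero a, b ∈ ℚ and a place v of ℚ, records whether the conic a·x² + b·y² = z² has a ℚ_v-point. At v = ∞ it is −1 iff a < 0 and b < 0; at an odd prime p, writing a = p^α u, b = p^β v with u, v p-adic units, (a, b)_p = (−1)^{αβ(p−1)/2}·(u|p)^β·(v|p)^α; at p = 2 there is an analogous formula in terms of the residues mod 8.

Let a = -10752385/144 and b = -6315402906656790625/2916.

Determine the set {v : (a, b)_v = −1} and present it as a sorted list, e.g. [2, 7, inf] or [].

[2, 7, 37, inf]

(a, b) ≡ (-29785, -2185) mod (ℚ^×)²; places V = {2, 3, 5, 7, 19, 23, 37, ∞}.
(a,b)_37: α=1, u≡11; β=2, v≡17 (mod 37); (11|37)=+1, (17|37)=-1; sign (−1)^0·+1^2·-1^1 = -1.
(a,b)_7: α=1, u≡1; β=2, v≡5 (mod 7); (1|7)=+1, (5|7)=-1; sign (−1)^0·+1^2·-1^1 = -1.
(a,b)_∞: sgn(-29785)=−, sgn(-2185)=−, so -1.
(a,b)_23: α=1, u≡12; β=3, v≡20 (mod 23); (12|23)=+1, (20|23)=-1; sign (−1)^1·+1^3·-1^1 = +1.
(a,b)_2: α=-4, β=-2; u≡7, v≡7 (mod 8); ε(u)ε(v)=1·1, αω(v)=-4·0, βω(u)=-2·0; sum ≡ 1  ⇒  -1.
(a,b)_3: α=-2, u≡2; β=-6, v≡2 (mod 3); (2|3)=-1, (2|3)=-1; sign (−1)^0·-1^-6·-1^-2 = +1.
(a,b)_19: α=2, u≡11; β=5, v≡18 (mod 19); (11|19)=+1, (18|19)=-1; sign (−1)^0·+1^5·-1^2 = +1.
(a,b)_5: α=1, u≡2; β=5, v≡2 (mod 5); (2|5)=-1, (2|5)=-1; sign (−1)^0·-1^5·-1^1 = +1.
Ram(-29785, -2185) = {2, 7, 37, ∞}; no ℚ_2-point on the conic.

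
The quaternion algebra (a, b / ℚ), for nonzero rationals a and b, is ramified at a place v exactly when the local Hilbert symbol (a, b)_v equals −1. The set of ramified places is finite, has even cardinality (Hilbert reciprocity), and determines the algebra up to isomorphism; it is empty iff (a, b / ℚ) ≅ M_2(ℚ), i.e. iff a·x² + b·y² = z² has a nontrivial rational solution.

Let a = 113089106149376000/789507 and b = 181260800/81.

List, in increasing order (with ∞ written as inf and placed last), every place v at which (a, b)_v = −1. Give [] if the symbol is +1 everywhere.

(a, b) ≡ (3570, 2) mod (ℚ^×)²; places V = {2, 3, 5, 7, 17, 19, ∞}.
(a,b)_5: α=3, u≡4; β=2, v≡2 (mod 5); (4|5)=+1, (2|5)=-1; sign (−1)^0·+1^2·-1^3 = -1.
(a,b)_∞: sgn(3570)=+, sgn(2)=+, so +1.
(a,b)_17: α=3, u≡10; β=2, v≡8 (mod 17); (10|17)=-1, (8|17)=+1; sign (−1)^0·-1^2·+1^3 = +1.
(a,b)_3: α=-7, u≡2; β=-4, v≡2 (mod 3); (2|3)=-1, (2|3)=-1; sign (−1)^0·-1^-4·-1^-7 = -1.
(a,b)_2: α=29, β=9; u≡1, v≡1 (mod 8); ε(u)ε(v)=0·0, αω(v)=29·0, βω(u)=9·0; sum ≡ 0  ⇒  +1.
(a,b)_19: α=-2, u≡5; β=0, v≡8 (mod 19); (5|19)=+1, (8|19)=-1; sign (−1)^0·+1^0·-1^-2 = +1.
(a,b)_7: α=3, u≡5; β=2, v≡2 (mod 7); (5|7)=-1, (2|7)=+1; sign (−1)^0·-1^2·+1^3 = +1.
(3570, 2 / ℚ) ramifies at {3, 5}: a division algebra.

[3, 5]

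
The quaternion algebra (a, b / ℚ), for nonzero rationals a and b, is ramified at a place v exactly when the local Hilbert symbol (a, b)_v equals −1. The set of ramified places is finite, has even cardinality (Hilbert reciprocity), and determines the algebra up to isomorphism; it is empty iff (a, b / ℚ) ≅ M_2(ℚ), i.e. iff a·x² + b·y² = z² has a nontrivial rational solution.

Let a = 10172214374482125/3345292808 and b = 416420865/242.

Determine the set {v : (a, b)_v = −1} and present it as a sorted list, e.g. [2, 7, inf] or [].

[2, 23]

Mod squares: a ≡ 27370, b ≡ 3570. Check v ∈ {∞, 2, 3, 5, 7, 11, 13, 17, 23}.
v=11: a=11^-4·(≡6), b=11^-2·(≡7) mod 11; (6|11)=-1, (7|11)=-1; (−1)^{-4·-2·5}·(-1)^-2·(-1)^-4 = +1.
v=5: a=5^3·(≡4), b=5^1·(≡4) mod 5; (4|5)=+1, (4|5)=+1; (−1)^{3·1·2}·(+1)^1·(+1)^3 = +1.
v=13: a=13^-4·(≡11), b=13^0·(≡2) mod 13; (11|13)=-1, (2|13)=-1; (−1)^{-4·0·6}·(-1)^0·(-1)^-4 = +1.
v=7: a=7^5·(≡1), b=7^3·(≡6) mod 7; (1|7)=+1, (6|7)=-1; (−1)^{5·3·3}·(+1)^3·(-1)^5 = +1.
v=3: a=3^4·(≡1), b=3^3·(≡2) mod 3; (1|3)=+1, (2|3)=-1; (−1)^{4·3·1}·(+1)^3·(-1)^4 = +1.
v=23: a=23^3·(≡7), b=23^2·(≡20) mod 23; (7|23)=-1, (20|23)=-1; (−1)^{3·2·11}·(-1)^2·(-1)^3 = -1.
v=2: v_2(a)=-3, v_2(b)=-1; units ≡ 5, 1 (mod 8); ε·ε+αω+βω = 0·0+-3·0+-1·1 ≡ 1  ⇒  (a,b)_2 = -1.
v=∞: 27370 > 0 and 3570 > 0  ⇒  (a,b)_∞ = +1.
v=17: a=17^3·(≡3), b=17^1·(≡7) mod 17; (3|17)=-1, (7|17)=-1; (−1)^{3·1·8}·(-1)^1·(-1)^3 = +1.
(27370, 3570 / ℚ) ramifies at {2, 23}: a division algebra.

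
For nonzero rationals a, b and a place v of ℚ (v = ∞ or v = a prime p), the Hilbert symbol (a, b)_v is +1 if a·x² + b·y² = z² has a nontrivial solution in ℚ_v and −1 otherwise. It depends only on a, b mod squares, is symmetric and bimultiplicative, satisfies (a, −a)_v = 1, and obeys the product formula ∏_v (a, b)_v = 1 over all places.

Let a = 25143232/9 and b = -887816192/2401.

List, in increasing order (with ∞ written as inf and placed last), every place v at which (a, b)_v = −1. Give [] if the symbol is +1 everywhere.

Mod squares: a ≡ 392863, b ≡ -13547. Check v ∈ {∞, 2, 3, 7, 19, 23, 29, 31}.
v=23: a=23^1·(≡7), b=23^1·(≡9) mod 23; (7|23)=-1, (9|23)=+1; (−1)^{1·1·11}·(-1)^1·(+1)^1 = +1.
v=29: a=29^1·(≡22), b=29^0·(≡7) mod 29; (22|29)=+1, (7|29)=+1; (−1)^{1·0·14}·(+1)^0·(+1)^1 = +1.
v=3: a=3^-2·(≡1), b=3^0·(≡1) mod 3; (1|3)=+1, (1|3)=+1; (−1)^{-2·0·1}·(+1)^0·(+1)^-2 = +1.
v=31: a=31^1·(≡9), b=31^1·(≡4) mod 31; (9|31)=+1, (4|31)=+1; (−1)^{1·1·15}·(+1)^1·(+1)^1 = -1.
v=19: a=19^1·(≡6), b=19^1·(≡1) mod 19; (6|19)=+1, (1|19)=+1; (−1)^{1·1·9}·(+1)^1·(+1)^1 = -1.
v=∞: 392863 > 0 and -13547 < 0  ⇒  (a,b)_∞ = +1.
v=7: a=7^0·(≡1), b=7^-4·(≡3) mod 7; (1|7)=+1, (3|7)=-1; (−1)^{0·-4·3}·(+1)^-4·(-1)^0 = +1.
v=2: v_2(a)=6, v_2(b)=16; units ≡ 7, 5 (mod 8); ε·ε+αω+βω = 1·0+6·1+16·0 ≡ 0  ⇒  (a,b)_2 = +1.
|Ram(392863, -13547)| = 2, even; anisotropic at {19, 31}.

[19, 31]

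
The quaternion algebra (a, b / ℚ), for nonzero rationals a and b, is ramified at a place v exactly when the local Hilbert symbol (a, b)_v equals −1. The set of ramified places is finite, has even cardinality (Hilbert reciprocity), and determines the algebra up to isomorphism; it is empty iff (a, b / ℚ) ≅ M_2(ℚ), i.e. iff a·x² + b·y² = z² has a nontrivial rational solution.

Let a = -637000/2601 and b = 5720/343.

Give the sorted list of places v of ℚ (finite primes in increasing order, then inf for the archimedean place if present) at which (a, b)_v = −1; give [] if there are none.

[2, 5, 7, 11]

(a, b) ≡ (-130, 10010) mod (ℚ^×)²; places V = {2, 3, 5, 7, 11, 13, 17, ∞}.
(a,b)_2: α=3, β=3; u≡7, v≡5 (mod 8); ε(u)ε(v)=1·0, αω(v)=3·1, βω(u)=3·0; sum ≡ 1  ⇒  -1.
(a,b)_3: α=-2, u≡2; β=0, v≡2 (mod 3); (2|3)=-1, (2|3)=-1; sign (−1)^0·-1^0·-1^-2 = +1.
(a,b)_17: α=-2, u≡14; β=0, v≡14 (mod 17); (14|17)=-1, (14|17)=-1; sign (−1)^0·-1^0·-1^-2 = +1.
(a,b)_∞: sgn(-130)=−, sgn(10010)=+, so +1.
(a,b)_11: α=0, u≡2; β=1, v≡7 (mod 11); (2|11)=-1, (7|11)=-1; sign (−1)^0·-1^1·-1^0 = -1.
(a,b)_5: α=3, u≡4; β=1, v≡3 (mod 5); (4|5)=+1, (3|5)=-1; sign (−1)^0·+1^1·-1^3 = -1.
(a,b)_7: α=2, u≡5; β=-3, v≡1 (mod 7); (5|7)=-1, (1|7)=+1; sign (−1)^0·-1^-3·+1^2 = -1.
(a,b)_13: α=1, u≡10; β=1, v≡10 (mod 13); (10|13)=+1, (10|13)=+1; sign (−1)^0·+1^1·+1^1 = +1.
|Ram(-130, 10010)| = 4, even; anisotropic at {2, 5, 7, 11}.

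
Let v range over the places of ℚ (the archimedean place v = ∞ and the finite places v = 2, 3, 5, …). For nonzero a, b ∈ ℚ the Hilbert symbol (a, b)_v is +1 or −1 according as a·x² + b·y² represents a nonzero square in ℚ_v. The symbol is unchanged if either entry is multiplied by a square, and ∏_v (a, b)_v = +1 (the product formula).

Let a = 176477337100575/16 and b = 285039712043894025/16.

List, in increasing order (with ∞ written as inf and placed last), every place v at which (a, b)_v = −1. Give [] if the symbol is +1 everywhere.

[3, 23, 31, 37]

(a, b) ≡ (23, 3441) mod (ℚ^×)²; places V = {2, 3, 5, 7, 23, 31, 37, ∞}.
(a,b)_7: α=2, u≡4; β=0, v≡4 (mod 7); (4|7)=+1, (4|7)=+1; sign (−1)^0·+1^0·+1^2 = +1.
(a,b)_∞: sgn(23)=+, sgn(3441)=+, so +1.
(a,b)_31: α=2, u≡24; β=3, v≡25 (mod 31); (24|31)=-1, (25|31)=+1; sign (−1)^0·-1^3·+1^2 = -1.
(a,b)_37: α=2, u≡32; β=3, v≡6 (mod 37); (32|37)=-1, (6|37)=-1; sign (−1)^0·-1^3·-1^2 = -1.
(a,b)_3: α=2, u≡2; β=3, v≡1 (mod 3); (2|3)=-1, (1|3)=+1; sign (−1)^0·-1^3·+1^2 = -1.
(a,b)_5: α=2, u≡3; β=2, v≡1 (mod 5); (3|5)=-1, (1|5)=+1; sign (−1)^0·-1^2·+1^2 = +1.
(a,b)_23: α=3, u≡16; β=4, v≡21 (mod 23); (16|23)=+1, (21|23)=-1; sign (−1)^0·+1^4·-1^3 = -1.
(a,b)_2: α=-4, β=-4; u≡7, v≡1 (mod 8); ε(u)ε(v)=1·0, αω(v)=-4·0, βω(u)=-4·0; sum ≡ 0  ⇒  +1.
|Ram(23, 3441)| = 4, even; anisotropic at {3, 23, 31, 37}.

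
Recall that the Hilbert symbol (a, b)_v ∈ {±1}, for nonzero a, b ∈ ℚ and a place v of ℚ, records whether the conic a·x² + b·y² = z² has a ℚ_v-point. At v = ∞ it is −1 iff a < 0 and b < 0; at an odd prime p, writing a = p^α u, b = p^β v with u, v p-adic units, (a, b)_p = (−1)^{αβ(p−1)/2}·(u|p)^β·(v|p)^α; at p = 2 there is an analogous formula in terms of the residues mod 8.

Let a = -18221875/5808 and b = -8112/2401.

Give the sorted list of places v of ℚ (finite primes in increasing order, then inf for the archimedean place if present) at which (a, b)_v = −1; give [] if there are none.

[3, 5, 17, inf]

(a, b) ≡ (-1785, -3) mod (ℚ^×)²; places V = {2, 3, 5, 7, 11, 13, 17, ∞}.
(a,b)_∞: sgn(-1785)=−, sgn(-3)=−, so -1.
(a,b)_3: α=-1, u≡2; β=1, v≡2 (mod 3); (2|3)=-1, (2|3)=-1; sign (−1)^1·-1^1·-1^-1 = -1.
(a,b)_13: α=0, u≡3; β=2, v≡12 (mod 13); (3|13)=+1, (12|13)=+1; sign (−1)^0·+1^2·+1^0 = +1.
(a,b)_5: α=5, u≡3; β=0, v≡3 (mod 5); (3|5)=-1, (3|5)=-1; sign (−1)^0·-1^0·-1^5 = -1.
(a,b)_2: α=-4, β=4; u≡7, v≡5 (mod 8); ε(u)ε(v)=1·0, αω(v)=-4·1, βω(u)=4·0; sum ≡ 0  ⇒  +1.
(a,b)_17: α=1, u≡7; β=0, v≡12 (mod 17); (7|17)=-1, (12|17)=-1; sign (−1)^0·-1^0·-1^1 = -1.
(a,b)_11: α=-2, u≡8; β=0, v≡2 (mod 11); (8|11)=-1, (2|11)=-1; sign (−1)^0·-1^0·-1^-2 = +1.
(a,b)_7: α=3, u≡1; β=-4, v≡1 (mod 7); (1|7)=+1, (1|7)=+1; sign (−1)^0·+1^-4·+1^3 = +1.
(-1785, -3 / ℚ) ramifies at {3, 5, 17, ∞}: a division algebra.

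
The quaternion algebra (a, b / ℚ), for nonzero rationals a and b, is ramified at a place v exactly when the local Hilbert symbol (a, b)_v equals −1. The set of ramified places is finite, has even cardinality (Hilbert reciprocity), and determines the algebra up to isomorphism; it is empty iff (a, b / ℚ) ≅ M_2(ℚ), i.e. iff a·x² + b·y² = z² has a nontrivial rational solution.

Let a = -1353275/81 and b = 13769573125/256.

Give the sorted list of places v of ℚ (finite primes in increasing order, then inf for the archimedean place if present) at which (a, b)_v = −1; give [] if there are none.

[19, 37]

(a, b) ≡ (-54131, 133) mod (ℚ^×)²; places V = {2, 3, 5, 7, 11, 19, 37, ∞}.
(a,b)_7: α=1, u≡2; β=1, v≡6 (mod 7); (2|7)=+1, (6|7)=-1; sign (−1)^1·+1^1·-1^1 = +1.
(a,b)_37: α=1, u≡29; β=2, v≡22 (mod 37); (29|37)=-1, (22|37)=-1; sign (−1)^0·-1^2·-1^1 = -1.
(a,b)_2: α=0, β=-8; u≡5, v≡5 (mod 8); ε(u)ε(v)=0·0, αω(v)=0·1, βω(u)=-8·1; sum ≡ 0  ⇒  +1.
(a,b)_19: α=1, u≡5; β=1, v≡6 (mod 19); (5|19)=+1, (6|19)=+1; sign (−1)^1·+1^1·+1^1 = -1.
(a,b)_∞: sgn(-54131)=−, sgn(133)=+, so +1.
(a,b)_11: α=1, u≡8; β=2, v≡4 (mod 11); (8|11)=-1, (4|11)=+1; sign (−1)^0·-1^2·+1^1 = +1.
(a,b)_5: α=2, u≡4; β=4, v≡2 (mod 5); (4|5)=+1, (2|5)=-1; sign (−1)^0·+1^4·-1^2 = +1.
(a,b)_3: α=-4, u≡1; β=0, v≡1 (mod 3); (1|3)=+1, (1|3)=+1; sign (−1)^0·+1^0·+1^-4 = +1.
(-54131, 133 / ℚ) ramifies at {19, 37}: a division algebra.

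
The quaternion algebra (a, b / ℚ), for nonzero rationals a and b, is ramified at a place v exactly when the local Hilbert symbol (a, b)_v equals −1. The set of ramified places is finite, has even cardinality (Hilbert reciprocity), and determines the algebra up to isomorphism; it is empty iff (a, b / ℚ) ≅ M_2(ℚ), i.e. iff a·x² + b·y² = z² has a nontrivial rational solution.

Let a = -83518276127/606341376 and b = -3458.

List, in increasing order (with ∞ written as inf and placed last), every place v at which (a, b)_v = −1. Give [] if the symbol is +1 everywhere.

[11, inf]

Mod squares: a ≡ -143, b ≡ -3458. Check v ∈ {∞, 2, 3, 7, 11, 13, 19}.
v=11: a=11^3·(≡5), b=11^0·(≡7) mod 11; (5|11)=+1, (7|11)=-1; (−1)^{3·0·5}·(+1)^0·(-1)^3 = -1.
v=3: a=3^-8·(≡1), b=3^0·(≡1) mod 3; (1|3)=+1, (1|3)=+1; (−1)^{-8·0·1}·(+1)^0·(+1)^-8 = +1.
v=∞: -143 < 0 and -3458 < 0  ⇒  (a,b)_∞ = -1.
v=19: a=19^-2·(≡16), b=19^1·(≡8) mod 19; (16|19)=+1, (8|19)=-1; (−1)^{-2·1·9}·(+1)^1·(-1)^-2 = +1.
v=7: a=7^0·(≡2), b=7^1·(≡3) mod 7; (2|7)=+1, (3|7)=-1; (−1)^{0·1·3}·(+1)^1·(-1)^0 = +1.
v=2: v_2(a)=-8, v_2(b)=1; units ≡ 1, 7 (mod 8); ε·ε+αω+βω = 0·1+-8·0+1·0 ≡ 0  ⇒  (a,b)_2 = +1.
v=13: a=13^7·(≡2), b=13^1·(≡7) mod 13; (2|13)=-1, (7|13)=-1; (−1)^{7·1·6}·(-1)^1·(-1)^7 = +1.
Ram(-143, -3458) = {11, ∞}; no ℚ_11-point on the conic.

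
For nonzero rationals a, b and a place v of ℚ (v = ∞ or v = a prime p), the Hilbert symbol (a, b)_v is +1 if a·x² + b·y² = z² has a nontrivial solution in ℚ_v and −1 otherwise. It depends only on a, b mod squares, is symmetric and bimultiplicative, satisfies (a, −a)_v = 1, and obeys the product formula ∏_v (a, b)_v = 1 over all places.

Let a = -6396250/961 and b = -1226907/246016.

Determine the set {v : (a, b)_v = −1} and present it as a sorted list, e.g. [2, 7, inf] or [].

[2, 11, 43, inf]

Mod squares: a ≡ -10234, b ≡ -187. Check v ∈ {∞, 2, 3, 5, 7, 11, 17, 31, 43}.
v=3: a=3^0·(≡2), b=3^8·(≡2) mod 3; (2|3)=-1, (2|3)=-1; (−1)^{0·8·1}·(-1)^8·(-1)^0 = +1.
v=17: a=17^1·(≡5), b=17^1·(≡5) mod 17; (5|17)=-1, (5|17)=-1; (−1)^{1·1·8}·(-1)^1·(-1)^1 = +1.
v=43: a=43^1·(≡2), b=43^0·(≡34) mod 43; (2|43)=-1, (34|43)=-1; (−1)^{1·0·21}·(-1)^0·(-1)^1 = -1.
v=31: a=31^-2·(≡11), b=31^-2·(≡13) mod 31; (11|31)=-1, (13|31)=-1; (−1)^{-2·-2·15}·(-1)^-2·(-1)^-2 = +1.
v=2: v_2(a)=1, v_2(b)=-8; units ≡ 3, 5 (mod 8); ε·ε+αω+βω = 1·0+1·1+-8·1 ≡ 1  ⇒  (a,b)_2 = -1.
v=5: a=5^4·(≡1), b=5^0·(≡3) mod 5; (1|5)=+1, (3|5)=-1; (−1)^{4·0·2}·(+1)^0·(-1)^4 = +1.
v=∞: -10234 < 0 and -187 < 0  ⇒  (a,b)_∞ = -1.
v=7: a=7^1·(≡1), b=7^0·(≡4) mod 7; (1|7)=+1, (4|7)=+1; (−1)^{1·0·3}·(+1)^0·(+1)^1 = +1.
v=11: a=11^0·(≡2), b=11^1·(≡3) mod 11; (2|11)=-1, (3|11)=+1; (−1)^{0·1·5}·(-1)^1·(+1)^0 = -1.
|Ram(-10234, -187)| = 4, even; anisotropic at {2, 11, 43, ∞}.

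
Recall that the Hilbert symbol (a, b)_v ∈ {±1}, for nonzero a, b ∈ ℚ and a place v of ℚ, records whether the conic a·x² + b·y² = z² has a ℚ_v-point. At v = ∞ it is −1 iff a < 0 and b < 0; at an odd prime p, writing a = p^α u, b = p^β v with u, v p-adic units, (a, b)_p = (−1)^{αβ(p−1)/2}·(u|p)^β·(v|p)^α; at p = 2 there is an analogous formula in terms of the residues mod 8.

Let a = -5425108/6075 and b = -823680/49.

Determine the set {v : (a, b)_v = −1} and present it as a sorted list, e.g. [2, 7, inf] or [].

Mod squares: a ≡ -39, b ≡ -1430. Check v ∈ {∞, 2, 3, 5, 7, 11, 13, 17, 19}.
v=11: a=11^0·(≡5), b=11^1·(≡6) mod 11; (5|11)=+1, (6|11)=-1; (−1)^{0·1·5}·(+1)^1·(-1)^0 = +1.
v=2: v_2(a)=2, v_2(b)=7; units ≡ 1, 5 (mod 8); ε·ε+αω+βω = 0·0+2·1+7·0 ≡ 0  ⇒  (a,b)_2 = +1.
v=3: a=3^-5·(≡2), b=3^2·(≡1) mod 3; (2|3)=-1, (1|3)=+1; (−1)^{-5·2·1}·(-1)^2·(+1)^-5 = +1.
v=∞: -39 < 0 and -1430 < 0  ⇒  (a,b)_∞ = -1.
v=7: a=7^0·(≡3), b=7^-2·(≡3) mod 7; (3|7)=-1, (3|7)=-1; (−1)^{0·-2·3}·(-1)^-2·(-1)^0 = +1.
v=13: a=13^1·(≡9), b=13^1·(≡8) mod 13; (9|13)=+1, (8|13)=-1; (−1)^{1·1·6}·(+1)^1·(-1)^1 = -1.
v=5: a=5^-2·(≡4), b=5^1·(≡1) mod 5; (4|5)=+1, (1|5)=+1; (−1)^{-2·1·2}·(+1)^1·(+1)^-2 = +1.
v=17: a=17^2·(≡5), b=17^0·(≡15) mod 17; (5|17)=-1, (15|17)=+1; (−1)^{2·0·8}·(-1)^0·(+1)^2 = +1.
v=19: a=19^2·(≡15), b=19^0·(≡18) mod 19; (15|19)=-1, (18|19)=-1; (−1)^{2·0·9}·(-1)^0·(-1)^2 = +1.
Ram(-39, -1430) = {13, ∞}; no ℚ_13-point on the conic.

[13, inf]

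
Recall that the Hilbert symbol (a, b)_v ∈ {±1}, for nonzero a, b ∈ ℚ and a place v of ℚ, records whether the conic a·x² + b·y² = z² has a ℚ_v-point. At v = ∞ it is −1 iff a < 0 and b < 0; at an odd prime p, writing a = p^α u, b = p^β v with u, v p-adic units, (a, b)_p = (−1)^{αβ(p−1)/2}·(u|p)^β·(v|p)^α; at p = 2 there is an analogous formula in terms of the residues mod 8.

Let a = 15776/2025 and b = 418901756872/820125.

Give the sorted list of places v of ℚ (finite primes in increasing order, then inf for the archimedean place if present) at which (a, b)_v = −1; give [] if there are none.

[23, 29]

Mod squares: a ≡ 986, b ≡ 2154410. Check v ∈ {∞, 2, 3, 5, 17, 19, 23, 29}.
v=3: a=3^-4·(≡2), b=3^-8·(≡2) mod 3; (2|3)=-1, (2|3)=-1; (−1)^{-4·-8·1}·(-1)^-8·(-1)^-4 = +1.
v=2: v_2(a)=5, v_2(b)=3; units ≡ 5, 5 (mod 8); ε·ε+αω+βω = 0·0+5·1+3·1 ≡ 0  ⇒  (a,b)_2 = +1.
v=5: a=5^-2·(≡1), b=5^-3·(≡2) mod 5; (1|5)=+1, (2|5)=-1; (−1)^{-2·-3·2}·(+1)^-3·(-1)^-2 = +1.
v=19: a=19^0·(≡4), b=19^1·(≡7) mod 19; (4|19)=+1, (7|19)=+1; (−1)^{0·1·9}·(+1)^1·(+1)^0 = +1.
v=23: a=23^0·(≡21), b=23^1·(≡11) mod 23; (21|23)=-1, (11|23)=-1; (−1)^{0·1·11}·(-1)^1·(-1)^0 = -1.
v=∞: 986 > 0 and 2154410 > 0  ⇒  (a,b)_∞ = +1.
v=17: a=17^1·(≡5), b=17^3·(≡11) mod 17; (5|17)=-1, (11|17)=-1; (−1)^{1·3·8}·(-1)^3·(-1)^1 = +1.
v=29: a=29^1·(≡13), b=29^3·(≡21) mod 29; (13|29)=+1, (21|29)=-1; (−1)^{1·3·14}·(+1)^3·(-1)^1 = -1.
(986, 2154410 / ℚ) ramifies at {23, 29}: a division algebra.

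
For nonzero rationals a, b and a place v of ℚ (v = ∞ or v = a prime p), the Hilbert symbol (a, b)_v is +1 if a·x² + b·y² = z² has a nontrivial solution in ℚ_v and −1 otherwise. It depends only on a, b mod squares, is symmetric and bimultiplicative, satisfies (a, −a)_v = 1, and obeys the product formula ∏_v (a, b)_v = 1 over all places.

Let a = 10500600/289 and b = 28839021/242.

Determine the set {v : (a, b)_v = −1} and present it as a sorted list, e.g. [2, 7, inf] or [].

[2, 3, 29, 37]

Mod squares: a ≡ 105006, b ≡ 199578. Check v ∈ {∞, 2, 3, 5, 11, 17, 29, 31, 37, 43}.
v=37: a=37^1·(≡25), b=37^1·(≡31) mod 37; (25|37)=+1, (31|37)=-1; (−1)^{1·1·18}·(+1)^1·(-1)^1 = -1.
v=3: a=3^1·(≡1), b=3^1·(≡1) mod 3; (1|3)=+1, (1|3)=+1; (−1)^{1·1·1}·(+1)^1·(+1)^1 = -1.
v=31: a=31^0·(≡28), b=31^1·(≡29) mod 31; (28|31)=+1, (29|31)=-1; (−1)^{0·1·15}·(+1)^1·(-1)^0 = +1.
v=11: a=11^1·(≡3), b=11^-2·(≡1) mod 11; (3|11)=+1, (1|11)=+1; (−1)^{1·-2·5}·(+1)^-2·(+1)^1 = +1.
v=17: a=17^-2·(≡6), b=17^2·(≡4) mod 17; (6|17)=-1, (4|17)=+1; (−1)^{-2·2·8}·(-1)^2·(+1)^-2 = +1.
v=∞: 105006 > 0 and 199578 > 0  ⇒  (a,b)_∞ = +1.
v=5: a=5^2·(≡1), b=5^0·(≡3) mod 5; (1|5)=+1, (3|5)=-1; (−1)^{2·0·2}·(+1)^0·(-1)^2 = +1.
v=29: a=29^0·(≡10), b=29^1·(≡1) mod 29; (10|29)=-1, (1|29)=+1; (−1)^{0·1·14}·(-1)^1·(+1)^0 = -1.
v=2: v_2(a)=3, v_2(b)=-1; units ≡ 7, 5 (mod 8); ε·ε+αω+βω = 1·0+3·1+-1·0 ≡ 1  ⇒  (a,b)_2 = -1.
v=43: a=43^1·(≡32), b=43^0·(≡11) mod 43; (32|43)=-1, (11|43)=+1; (−1)^{1·0·21}·(-1)^0·(+1)^1 = +1.
Ram(105006, 199578) = {2, 3, 29, 37}; no ℚ_2-point on the conic.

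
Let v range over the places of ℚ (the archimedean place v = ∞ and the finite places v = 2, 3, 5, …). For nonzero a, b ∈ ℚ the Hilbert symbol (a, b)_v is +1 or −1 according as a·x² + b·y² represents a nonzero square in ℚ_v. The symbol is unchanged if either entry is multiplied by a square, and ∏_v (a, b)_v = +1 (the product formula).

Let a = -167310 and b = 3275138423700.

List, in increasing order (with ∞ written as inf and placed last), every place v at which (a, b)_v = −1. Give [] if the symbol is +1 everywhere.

Mod squares: a ≡ -110, b ≡ 13. Check v ∈ {∞, 2, 3, 5, 11, 13}.
v=∞: -110 < 0 and 13 > 0  ⇒  (a,b)_∞ = +1.
v=11: a=11^1·(≡3), b=11^2·(≡8) mod 11; (3|11)=+1, (8|11)=-1; (−1)^{1·2·5}·(+1)^2·(-1)^1 = -1.
v=3: a=3^2·(≡1), b=3^6·(≡1) mod 3; (1|3)=+1, (1|3)=+1; (−1)^{2·6·1}·(+1)^6·(+1)^2 = +1.
v=2: v_2(a)=1, v_2(b)=2; units ≡ 1, 5 (mod 8); ε·ε+αω+βω = 0·0+1·1+2·0 ≡ 1  ⇒  (a,b)_2 = -1.
v=5: a=5^1·(≡3), b=5^2·(≡3) mod 5; (3|5)=-1, (3|5)=-1; (−1)^{1·2·2}·(-1)^2·(-1)^1 = -1.
v=13: a=13^2·(≡11), b=13^5·(≡10) mod 13; (11|13)=-1, (10|13)=+1; (−1)^{2·5·6}·(-1)^5·(+1)^2 = -1.
|Ram(-110, 13)| = 4, even; anisotropic at {2, 5, 11, 13}.

[2, 5, 11, 13]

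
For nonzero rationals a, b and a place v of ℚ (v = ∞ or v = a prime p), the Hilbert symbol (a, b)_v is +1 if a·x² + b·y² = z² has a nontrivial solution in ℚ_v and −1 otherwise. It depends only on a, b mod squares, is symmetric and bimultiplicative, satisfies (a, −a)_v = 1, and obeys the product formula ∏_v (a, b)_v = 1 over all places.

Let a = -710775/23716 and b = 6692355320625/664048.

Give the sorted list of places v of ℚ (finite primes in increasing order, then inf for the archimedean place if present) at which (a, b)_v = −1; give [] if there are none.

[3, 7, 29, 37]

Mod squares: a ≡ -39, b ≡ 7511. Check v ∈ {∞, 2, 3, 5, 7, 11, 13, 29, 37}.
v=29: a=29^0·(≡12), b=29^1·(≡8) mod 29; (12|29)=-1, (8|29)=-1; (−1)^{0·1·14}·(-1)^1·(-1)^0 = -1.
v=2: v_2(a)=-2, v_2(b)=-4; units ≡ 1, 7 (mod 8); ε·ε+αω+βω = 0·1+-2·0+-4·0 ≡ 0  ⇒  (a,b)_2 = +1.
v=∞: -39 < 0 and 7511 > 0  ⇒  (a,b)_∞ = +1.
v=5: a=5^2·(≡4), b=5^4·(≡1) mod 5; (4|5)=+1, (1|5)=+1; (−1)^{2·4·2}·(+1)^4·(+1)^2 = +1.
v=7: a=7^-2·(≡5), b=7^-3·(≡4) mod 7; (5|7)=-1, (4|7)=+1; (−1)^{-2·-3·3}·(-1)^-3·(+1)^-2 = -1.
v=13: a=13^1·(≡4), b=13^2·(≡1) mod 13; (4|13)=+1, (1|13)=+1; (−1)^{1·2·6}·(+1)^2·(+1)^1 = +1.
v=37: a=37^0·(≡5), b=37^1·(≡35) mod 37; (5|37)=-1, (35|37)=-1; (−1)^{0·1·18}·(-1)^1·(-1)^0 = -1.
v=11: a=11^-2·(≡5), b=11^-2·(≡4) mod 11; (5|11)=+1, (4|11)=+1; (−1)^{-2·-2·5}·(+1)^-2·(+1)^-2 = +1.
v=3: a=3^7·(≡2), b=3^10·(≡2) mod 3; (2|3)=-1, (2|3)=-1; (−1)^{7·10·1}·(-1)^10·(-1)^7 = -1.
(-39, 7511 / ℚ) ramifies at {3, 7, 29, 37}: a division algebra.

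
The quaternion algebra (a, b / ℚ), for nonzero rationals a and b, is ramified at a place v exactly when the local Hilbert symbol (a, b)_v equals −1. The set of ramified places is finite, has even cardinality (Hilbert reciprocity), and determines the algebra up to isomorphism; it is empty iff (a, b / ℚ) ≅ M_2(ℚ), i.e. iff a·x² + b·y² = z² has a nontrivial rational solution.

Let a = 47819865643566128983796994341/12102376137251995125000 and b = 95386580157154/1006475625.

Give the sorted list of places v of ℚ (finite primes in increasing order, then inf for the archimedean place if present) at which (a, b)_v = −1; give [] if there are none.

(a, b) ≡ (442, 34) mod (ℚ^×)²; places V = {2, 3, 5, 7, 11, 13, 17, 37, 47, 53, ∞}.
(a,b)_2: α=-3, β=1; u≡5, v≡1 (mod 8); ε(u)ε(v)=0·0, αω(v)=-3·0, βω(u)=1·1; sum ≡ 1  ⇒  -1.
(a,b)_5: α=-6, u≡2; β=-4, v≡4 (mod 5); (2|5)=-1, (4|5)=+1; sign (−1)^0·-1^-4·+1^-6 = +1.
(a,b)_47: α=-6, u≡31; β=-2, v≡36 (mod 47); (31|47)=-1, (36|47)=+1; sign (−1)^0·-1^-2·+1^-6 = +1.
(a,b)_37: α=-2, u≡2; β=0, v≡36 (mod 37); (2|37)=-1, (36|37)=+1; sign (−1)^0·-1^0·+1^-2 = +1.
(a,b)_11: α=0, u≡8; β=2, v≡5 (mod 11); (8|11)=-1, (5|11)=+1; sign (−1)^0·-1^2·+1^0 = +1.
(a,b)_∞: sgn(442)=+, sgn(34)=+, so +1.
(a,b)_13: α=5, u≡8; β=4, v≡8 (mod 13); (8|13)=-1, (8|13)=-1; sign (−1)^0·-1^4·-1^5 = -1.
(a,b)_17: α=9, u≡13; β=3, v≡15 (mod 17); (13|17)=+1, (15|17)=+1; sign (−1)^0·+1^3·+1^9 = +1.
(a,b)_7: α=2, u≡1; β=0, v≡6 (mod 7); (1|7)=+1, (6|7)=-1; sign (−1)^0·+1^0·-1^2 = +1.
(a,b)_53: α=6, u≡30; β=2, v≡48 (mod 53); (30|53)=-1, (48|53)=-1; sign (−1)^0·-1^2·-1^6 = +1.
(a,b)_3: α=-8, u≡1; β=-6, v≡1 (mod 3); (1|3)=+1, (1|3)=+1; sign (−1)^0·+1^-6·+1^-8 = +1.
|Ram(442, 34)| = 2, even; anisotropic at {2, 13}.

[2, 13]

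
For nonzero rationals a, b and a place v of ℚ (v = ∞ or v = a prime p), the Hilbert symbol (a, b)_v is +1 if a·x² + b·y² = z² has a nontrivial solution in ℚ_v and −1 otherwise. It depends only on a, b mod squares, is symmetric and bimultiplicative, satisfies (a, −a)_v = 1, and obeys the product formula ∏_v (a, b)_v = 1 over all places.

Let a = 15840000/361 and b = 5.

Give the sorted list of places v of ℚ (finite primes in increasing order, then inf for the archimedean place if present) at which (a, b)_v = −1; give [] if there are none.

[]

(a, b) ≡ (11, 5) mod (ℚ^×)²; places V = {2, 3, 5, 11, 19, ∞}.
(a,b)_3: α=2, u≡2; β=0, v≡2 (mod 3); (2|3)=-1, (2|3)=-1; sign (−1)^0·-1^0·-1^2 = +1.
(a,b)_2: α=8, β=0; u≡3, v≡5 (mod 8); ε(u)ε(v)=1·0, αω(v)=8·1, βω(u)=0·1; sum ≡ 0  ⇒  +1.
(a,b)_19: α=-2, u≡4; β=0, v≡5 (mod 19); (4|19)=+1, (5|19)=+1; sign (−1)^0·+1^0·+1^-2 = +1.
(a,b)_11: α=1, u≡5; β=0, v≡5 (mod 11); (5|11)=+1, (5|11)=+1; sign (−1)^0·+1^0·+1^1 = +1.
(a,b)_∞: sgn(11)=+, sgn(5)=+, so +1.
(a,b)_5: α=4, u≡4; β=1, v≡1 (mod 5); (4|5)=+1, (1|5)=+1; sign (−1)^0·+1^1·+1^4 = +1.
Every local symbol is +1, so the conic 11·x² + 5·y² = z² has ℚ_v-points for all v and hence a ℚ-point; (a, b / ℚ) ≅ M_2(ℚ).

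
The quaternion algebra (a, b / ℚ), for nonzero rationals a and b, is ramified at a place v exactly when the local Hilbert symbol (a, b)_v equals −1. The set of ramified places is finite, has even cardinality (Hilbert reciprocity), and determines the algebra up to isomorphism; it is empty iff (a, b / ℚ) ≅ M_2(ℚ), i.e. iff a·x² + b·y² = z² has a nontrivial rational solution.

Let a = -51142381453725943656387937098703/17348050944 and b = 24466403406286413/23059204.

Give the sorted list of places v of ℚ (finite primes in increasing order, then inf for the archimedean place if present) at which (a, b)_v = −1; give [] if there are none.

Mod squares: a ≡ -24592087, b ≡ 297517. Check v ∈ {∞, 2, 3, 7, 11, 13, 17, 19, 23, 29, 37, 41, 43}.
v=3: a=3^-2·(≡2), b=3^6·(≡1) mod 3; (2|3)=-1, (1|3)=+1; (−1)^{-2·6·1}·(-1)^6·(+1)^-2 = +1.
v=43: a=43^5·(≡7), b=43^3·(≡26) mod 43; (7|43)=-1, (26|43)=-1; (−1)^{5·3·21}·(-1)^3·(-1)^5 = -1.
v=∞: -24592087 < 0 and 297517 > 0  ⇒  (a,b)_∞ = +1.
v=19: a=19^0·(≡12), b=19^2·(≡18) mod 19; (12|19)=-1, (18|19)=-1; (−1)^{0·2·9}·(-1)^2·(-1)^0 = +1.
v=23: a=23^2·(≡20), b=23^0·(≡8) mod 23; (20|23)=-1, (8|23)=+1; (−1)^{2·0·11}·(-1)^0·(+1)^2 = +1.
v=2: v_2(a)=-14, v_2(b)=-2; units ≡ 1, 5 (mod 8); ε·ε+αω+βω = 0·0+-14·1+-2·0 ≡ 0  ⇒  (a,b)_2 = +1.
v=37: a=37^3·(≡13), b=37^1·(≡1) mod 37; (13|37)=-1, (1|37)=+1; (−1)^{3·1·18}·(-1)^1·(+1)^3 = -1.
v=13: a=13^5·(≡1), b=13^2·(≡4) mod 13; (1|13)=+1, (4|13)=+1; (−1)^{5·2·6}·(+1)^2·(+1)^5 = +1.
v=17: a=17^2·(≡6), b=17^1·(≡13) mod 17; (6|17)=-1, (13|17)=+1; (−1)^{2·1·8}·(-1)^1·(+1)^2 = -1.
v=29: a=29^3·(≡11), b=29^0·(≡13) mod 29; (11|29)=-1, (13|29)=+1; (−1)^{3·0·14}·(-1)^0·(+1)^3 = +1.
v=7: a=7^-6·(≡5), b=7^-8·(≡3) mod 7; (5|7)=-1, (3|7)=-1; (−1)^{-6·-8·3}·(-1)^-8·(-1)^-6 = +1.
v=11: a=11^2·(≡2), b=11^1·(≡5) mod 11; (2|11)=-1, (5|11)=+1; (−1)^{2·1·5}·(-1)^1·(+1)^2 = -1.
v=41: a=41^1·(≡33), b=41^0·(≡37) mod 41; (33|41)=+1, (37|41)=+1; (−1)^{1·0·20}·(+1)^0·(+1)^1 = +1.
Ram(-24592087, 297517) = {11, 17, 37, 43}; no ℚ_11-point on the conic.

[11, 17, 37, 43]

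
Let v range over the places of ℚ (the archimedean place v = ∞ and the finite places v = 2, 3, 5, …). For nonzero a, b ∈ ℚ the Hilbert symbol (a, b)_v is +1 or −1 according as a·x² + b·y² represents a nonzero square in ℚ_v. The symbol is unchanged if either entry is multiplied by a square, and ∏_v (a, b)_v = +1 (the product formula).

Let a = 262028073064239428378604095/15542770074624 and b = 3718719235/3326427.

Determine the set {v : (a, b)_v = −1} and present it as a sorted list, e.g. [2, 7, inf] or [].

(a, b) ≡ (95, 21945) mod (ℚ^×)²; places V = {2, 3, 5, 7, 11, 13, 19, 23, 29, 31, ∞}.
(a,b)_7: α=4, u≡4; β=1, v≡5 (mod 7); (4|7)=+1, (5|7)=-1; sign (−1)^0·+1^1·-1^4 = +1.
(a,b)_2: α=-10, β=0; u≡7, v≡1 (mod 8); ε(u)ε(v)=1·0, αω(v)=-10·0, βω(u)=0·0; sum ≡ 0  ⇒  +1.
(a,b)_∞: sgn(95)=+, sgn(21945)=+, so +1.
(a,b)_23: α=4, u≡3; β=2, v≡3 (mod 23); (3|23)=+1, (3|23)=+1; sign (−1)^0·+1^2·+1^4 = +1.
(a,b)_31: α=4, u≡16; β=2, v≡20 (mod 31); (16|31)=+1, (20|31)=+1; sign (−1)^0·+1^2·+1^4 = +1.
(a,b)_11: α=4, u≡6; β=1, v≡4 (mod 11); (6|11)=-1, (4|11)=+1; sign (−1)^0·-1^1·+1^4 = -1.
(a,b)_5: α=1, u≡1; β=1, v≡1 (mod 5); (1|5)=+1, (1|5)=+1; sign (−1)^0·+1^1·+1^1 = +1.
(a,b)_29: α=2, u≡15; β=0, v≡2 (mod 29); (15|29)=-1, (2|29)=-1; sign (−1)^0·-1^0·-1^2 = +1.
(a,b)_3: α=-12, u≡2; β=-9, v≡1 (mod 3); (2|3)=-1, (1|3)=+1; sign (−1)^0·-1^-9·+1^-12 = -1.
(a,b)_19: α=3, u≡16; β=1, v≡3 (mod 19); (16|19)=+1, (3|19)=-1; sign (−1)^1·+1^1·-1^3 = +1.
(a,b)_13: α=-4, u≡4; β=-2, v≡10 (mod 13); (4|13)=+1, (10|13)=+1; sign (−1)^0·+1^-2·+1^-4 = +1.
(95, 21945 / ℚ) ramifies at {3, 11}: a division algebra.

[3, 11]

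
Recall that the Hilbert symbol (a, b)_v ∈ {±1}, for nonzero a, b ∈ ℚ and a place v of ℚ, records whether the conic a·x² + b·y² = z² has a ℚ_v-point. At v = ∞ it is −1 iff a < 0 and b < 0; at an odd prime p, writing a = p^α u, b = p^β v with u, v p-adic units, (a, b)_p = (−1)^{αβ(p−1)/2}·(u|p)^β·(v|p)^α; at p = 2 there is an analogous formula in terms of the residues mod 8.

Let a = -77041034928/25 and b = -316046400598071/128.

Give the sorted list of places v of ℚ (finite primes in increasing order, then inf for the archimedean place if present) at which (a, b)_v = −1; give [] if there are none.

[2, 11, 13, inf]

Mod squares: a ≡ -323, b ≡ -16302. Check v ∈ {∞, 2, 3, 5, 11, 13, 17, 19}.
v=19: a=19^1·(≡3), b=19^1·(≡17) mod 19; (3|19)=-1, (17|19)=+1; (−1)^{1·1·9}·(-1)^1·(+1)^1 = +1.
v=11: a=11^2·(≡8), b=11^3·(≡5) mod 11; (8|11)=-1, (5|11)=+1; (−1)^{2·3·5}·(-1)^3·(+1)^2 = -1.
v=3: a=3^6·(≡1), b=3^9·(≡2) mod 3; (1|3)=+1, (2|3)=-1; (−1)^{6·9·1}·(+1)^9·(-1)^6 = +1.
v=17: a=17^1·(≡1), b=17^2·(≡2) mod 17; (1|17)=+1, (2|17)=+1; (−1)^{1·2·8}·(+1)^2·(+1)^1 = +1.
v=2: v_2(a)=4, v_2(b)=-7; units ≡ 5, 1 (mod 8); ε·ε+αω+βω = 0·0+4·0+-7·1 ≡ 1  ⇒  (a,b)_2 = -1.
v=5: a=5^-2·(≡2), b=5^0·(≡3) mod 5; (2|5)=-1, (3|5)=-1; (−1)^{-2·0·2}·(-1)^0·(-1)^-2 = +1.
v=∞: -323 < 0 and -16302 < 0  ⇒  (a,b)_∞ = -1.
v=13: a=13^2·(≡2), b=13^3·(≡6) mod 13; (2|13)=-1, (6|13)=-1; (−1)^{2·3·6}·(-1)^3·(-1)^2 = -1.
|Ram(-323, -16302)| = 4, even; anisotropic at {2, 11, 13, ∞}.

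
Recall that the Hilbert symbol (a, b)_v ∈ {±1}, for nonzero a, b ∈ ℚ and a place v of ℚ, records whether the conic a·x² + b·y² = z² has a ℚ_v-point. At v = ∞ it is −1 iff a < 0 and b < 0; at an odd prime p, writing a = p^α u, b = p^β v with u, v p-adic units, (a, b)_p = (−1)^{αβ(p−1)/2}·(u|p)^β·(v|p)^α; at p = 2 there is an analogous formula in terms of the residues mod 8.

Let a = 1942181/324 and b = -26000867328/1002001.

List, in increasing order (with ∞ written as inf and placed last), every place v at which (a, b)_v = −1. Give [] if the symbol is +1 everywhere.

[3, 37, 43, 47]

(a, b) ≡ (2021, -1887) mod (ℚ^×)²; places V = {2, 3, 7, 11, 13, 17, 29, 31, 37, 43, 47, ∞}.
(a,b)_17: α=0, u≡16; β=1, v≡4 (mod 17); (16|17)=+1, (4|17)=+1; sign (−1)^0·+1^1·+1^0 = +1.
(a,b)_3: α=-4, u≡2; β=1, v≡1 (mod 3); (2|3)=-1, (1|3)=+1; sign (−1)^0·-1^1·+1^-4 = -1.
(a,b)_43: α=1, u≡40; β=0, v≡8 (mod 43); (40|43)=+1, (8|43)=-1; sign (−1)^0·+1^0·-1^1 = -1.
(a,b)_2: α=-2, β=14; u≡5, v≡1 (mod 8); ε(u)ε(v)=0·0, αω(v)=-2·0, βω(u)=14·1; sum ≡ 0  ⇒  +1.
(a,b)_29: α=0, u≡16; β=2, v≡8 (mod 29); (16|29)=+1, (8|29)=-1; sign (−1)^0·+1^2·-1^0 = +1.
(a,b)_∞: sgn(2021)=+, sgn(-1887)=−, so +1.
(a,b)_11: α=0, u≡2; β=-2, v≡9 (mod 11); (2|11)=-1, (9|11)=+1; sign (−1)^0·-1^-2·+1^0 = +1.
(a,b)_31: α=2, u≡27; β=0, v≡20 (mod 31); (27|31)=-1, (20|31)=+1; sign (−1)^0·-1^0·+1^2 = +1.
(a,b)_7: α=0, u≡5; β=-2, v≡6 (mod 7); (5|7)=-1, (6|7)=-1; sign (−1)^0·-1^-2·-1^0 = +1.
(a,b)_37: α=0, u≡19; β=1, v≡14 (mod 37); (19|37)=-1, (14|37)=-1; sign (−1)^0·-1^1·-1^0 = -1.
(a,b)_47: α=1, u≡45; β=0, v≡5 (mod 47); (45|47)=-1, (5|47)=-1; sign (−1)^0·-1^0·-1^1 = -1.
(a,b)_13: α=0, u≡6; β=-2, v≡6 (mod 13); (6|13)=-1, (6|13)=-1; sign (−1)^0·-1^-2·-1^0 = +1.
(2021, -1887 / ℚ) ramifies at {3, 37, 43, 47}: a division algebra.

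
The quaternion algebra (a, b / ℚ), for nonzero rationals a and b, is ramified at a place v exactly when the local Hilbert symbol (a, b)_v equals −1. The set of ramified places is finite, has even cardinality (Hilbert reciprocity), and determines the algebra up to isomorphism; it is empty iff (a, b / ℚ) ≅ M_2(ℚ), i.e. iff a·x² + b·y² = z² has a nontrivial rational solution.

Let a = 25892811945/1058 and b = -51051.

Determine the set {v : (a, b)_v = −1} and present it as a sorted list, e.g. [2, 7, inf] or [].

Mod squares: a ≡ 13090, b ≡ -51051. Check v ∈ {∞, 2, 3, 5, 7, 11, 13, 17, 23}.
v=5: a=5^1·(≡3), b=5^0·(≡4) mod 5; (3|5)=-1, (4|5)=+1; (−1)^{1·0·2}·(-1)^0·(+1)^1 = +1.
v=3: a=3^4·(≡1), b=3^1·(≡2) mod 3; (1|3)=+1, (2|3)=-1; (−1)^{4·1·1}·(+1)^1·(-1)^4 = +1.
v=17: a=17^3·(≡11), b=17^1·(≡6) mod 17; (11|17)=-1, (6|17)=-1; (−1)^{3·1·8}·(-1)^1·(-1)^3 = +1.
v=2: v_2(a)=-1, v_2(b)=0; units ≡ 1, 5 (mod 8); ε·ε+αω+βω = 0·0+-1·1+0·0 ≡ 1  ⇒  (a,b)_2 = -1.
v=13: a=13^2·(≡3), b=13^1·(≡12) mod 13; (3|13)=+1, (12|13)=+1; (−1)^{2·1·6}·(+1)^1·(+1)^2 = +1.
v=23: a=23^-2·(≡16), b=23^0·(≡9) mod 23; (16|23)=+1, (9|23)=+1; (−1)^{-2·0·11}·(+1)^0·(+1)^-2 = +1.
v=∞: 13090 > 0 and -51051 < 0  ⇒  (a,b)_∞ = +1.
v=11: a=11^1·(≡2), b=11^1·(≡1) mod 11; (2|11)=-1, (1|11)=+1; (−1)^{1·1·5}·(-1)^1·(+1)^1 = +1.
v=7: a=7^1·(≡4), b=7^1·(≡1) mod 7; (4|7)=+1, (1|7)=+1; (−1)^{1·1·3}·(+1)^1·(+1)^1 = -1.
|Ram(13090, -51051)| = 2, even; anisotropic at {2, 7}.

[2, 7]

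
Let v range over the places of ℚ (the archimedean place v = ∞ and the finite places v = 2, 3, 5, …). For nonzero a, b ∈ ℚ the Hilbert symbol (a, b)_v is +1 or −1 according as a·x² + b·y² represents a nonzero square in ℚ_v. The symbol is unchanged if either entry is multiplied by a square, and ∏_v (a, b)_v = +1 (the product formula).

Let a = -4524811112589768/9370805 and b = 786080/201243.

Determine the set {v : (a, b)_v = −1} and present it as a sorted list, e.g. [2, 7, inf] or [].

[7, 17]

Mod squares: a ≡ -10010, b ≡ 510. Check v ∈ {∞, 2, 3, 5, 7, 11, 13, 17, 37}.
v=13: a=13^1·(≡10), b=13^0·(≡3) mod 13; (10|13)=+1, (3|13)=+1; (−1)^{1·0·6}·(+1)^0·(+1)^1 = +1.
v=17: a=17^8·(≡10), b=17^3·(≡9) mod 17; (10|17)=-1, (9|17)=+1; (−1)^{8·3·8}·(-1)^3·(+1)^8 = -1.
v=7: a=7^1·(≡6), b=7^-2·(≡3) mod 7; (6|7)=-1, (3|7)=-1; (−1)^{1·-2·3}·(-1)^-2·(-1)^1 = -1.
v=37: a=37^-4·(≡23), b=37^-2·(≡22) mod 37; (23|37)=-1, (22|37)=-1; (−1)^{-4·-2·18}·(-1)^-2·(-1)^-4 = +1.
v=11: a=11^1·(≡3), b=11^0·(≡1) mod 11; (3|11)=+1, (1|11)=+1; (−1)^{1·0·5}·(+1)^0·(+1)^1 = +1.
v=3: a=3^4·(≡1), b=3^-1·(≡2) mod 3; (1|3)=+1, (2|3)=-1; (−1)^{4·-1·1}·(+1)^-1·(-1)^4 = +1.
v=5: a=5^-1·(≡2), b=5^1·(≡2) mod 5; (2|5)=-1, (2|5)=-1; (−1)^{-1·1·2}·(-1)^1·(-1)^-1 = +1.
v=∞: -10010 < 0 and 510 > 0  ⇒  (a,b)_∞ = +1.
v=2: v_2(a)=3, v_2(b)=5; units ≡ 3, 7 (mod 8); ε·ε+αω+βω = 1·1+3·0+5·1 ≡ 0  ⇒  (a,b)_2 = +1.
(-10010, 510 / ℚ) ramifies at {7, 17}: a division algebra.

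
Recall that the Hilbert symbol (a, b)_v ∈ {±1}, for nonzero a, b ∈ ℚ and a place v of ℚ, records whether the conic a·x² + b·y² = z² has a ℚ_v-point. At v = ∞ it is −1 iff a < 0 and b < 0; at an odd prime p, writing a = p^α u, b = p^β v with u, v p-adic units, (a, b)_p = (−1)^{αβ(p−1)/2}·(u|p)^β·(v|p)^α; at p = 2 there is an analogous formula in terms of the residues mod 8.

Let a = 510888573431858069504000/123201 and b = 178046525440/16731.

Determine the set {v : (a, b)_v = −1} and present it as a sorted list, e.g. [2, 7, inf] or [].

(a, b) ≡ (35, 9758210) mod (ℚ^×)²; places V = {2, 3, 5, 7, 11, 13, 19, 23, 29, ∞}.
(a,b)_2: α=22, β=13; u≡3, v≡1 (mod 8); ε(u)ε(v)=1·0, αω(v)=22·0, βω(u)=13·1; sum ≡ 1  ⇒  -1.
(a,b)_5: α=3, u≡2; β=1, v≡3 (mod 5); (2|5)=-1, (3|5)=-1; sign (−1)^0·-1^1·-1^3 = +1.
(a,b)_13: α=-2, u≡9; β=-2, v≡7 (mod 13); (9|13)=+1, (7|13)=-1; sign (−1)^0·+1^-2·-1^-2 = +1.
(a,b)_23: α=2, u≡4; β=1, v≡4 (mod 23); (4|23)=+1, (4|23)=+1; sign (−1)^0·+1^1·+1^2 = +1.
(a,b)_19: α=4, u≡6; β=1, v≡1 (mod 19); (6|19)=+1, (1|19)=+1; sign (−1)^0·+1^1·+1^4 = +1.
(a,b)_29: α=2, u≡13; β=1, v≡2 (mod 29); (13|29)=+1, (2|29)=-1; sign (−1)^0·+1^1·-1^2 = +1.
(a,b)_7: α=5, u≡5; β=3, v≡2 (mod 7); (5|7)=-1, (2|7)=+1; sign (−1)^1·-1^3·+1^5 = +1.
(a,b)_3: α=-6, u≡2; β=-2, v≡2 (mod 3); (2|3)=-1, (2|3)=-1; sign (−1)^0·-1^-2·-1^-6 = +1.
(a,b)_11: α=0, u≡10; β=-1, v≡1 (mod 11); (10|11)=-1, (1|11)=+1; sign (−1)^0·-1^-1·+1^0 = -1.
(a,b)_∞: sgn(35)=+, sgn(9758210)=+, so +1.
Ram(35, 9758210) = {2, 11}; no ℚ_2-point on the conic.

[2, 11]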